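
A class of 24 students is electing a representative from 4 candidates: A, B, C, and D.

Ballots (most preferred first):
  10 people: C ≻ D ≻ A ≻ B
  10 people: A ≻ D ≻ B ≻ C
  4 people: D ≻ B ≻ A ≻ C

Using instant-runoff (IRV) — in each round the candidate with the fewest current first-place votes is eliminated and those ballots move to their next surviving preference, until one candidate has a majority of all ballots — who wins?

A

Round 1: A 10, B 0, C 10, D 4. B eliminated.
Round 2: A 10, C 10, D 4. D eliminated.
Round 3: A 14, C 10. A has a majority (≥13).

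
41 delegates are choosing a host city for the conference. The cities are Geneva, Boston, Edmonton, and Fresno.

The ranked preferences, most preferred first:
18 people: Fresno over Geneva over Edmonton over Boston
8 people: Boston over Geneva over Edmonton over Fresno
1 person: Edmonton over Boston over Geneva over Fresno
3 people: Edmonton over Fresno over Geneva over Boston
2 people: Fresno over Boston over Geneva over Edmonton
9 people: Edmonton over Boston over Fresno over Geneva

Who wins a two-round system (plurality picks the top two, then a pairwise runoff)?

Edmonton

Round 1 first-place votes: Geneva 0, Boston 8, Edmonton 13, Fresno 20. Fresno and Edmonton advance.
Runoff: Fresno is ranked above Edmonton on 20 ballots, Edmonton above Fresno on 21.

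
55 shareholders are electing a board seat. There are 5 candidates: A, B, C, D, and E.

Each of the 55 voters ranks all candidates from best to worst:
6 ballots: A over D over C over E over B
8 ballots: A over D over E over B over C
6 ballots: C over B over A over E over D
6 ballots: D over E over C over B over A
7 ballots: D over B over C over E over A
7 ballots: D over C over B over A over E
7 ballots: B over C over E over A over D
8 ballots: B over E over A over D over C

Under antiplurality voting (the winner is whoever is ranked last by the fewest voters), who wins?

Last-place votes: A 13, B 6, C 16, D 13, E 7.

B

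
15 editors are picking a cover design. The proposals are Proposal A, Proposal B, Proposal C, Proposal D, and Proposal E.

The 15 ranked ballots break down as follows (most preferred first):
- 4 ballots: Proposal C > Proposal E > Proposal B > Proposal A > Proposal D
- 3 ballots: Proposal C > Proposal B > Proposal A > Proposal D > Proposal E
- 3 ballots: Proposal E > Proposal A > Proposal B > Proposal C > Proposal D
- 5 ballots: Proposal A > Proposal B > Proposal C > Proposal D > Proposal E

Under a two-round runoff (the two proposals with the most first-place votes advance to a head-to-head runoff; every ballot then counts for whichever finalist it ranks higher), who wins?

Proposal A

Round 1 first-place votes: Proposal A 5, Proposal B 0, Proposal C 7, Proposal D 0, Proposal E 3. Proposal C and Proposal A advance.
Runoff: Proposal C is ranked above Proposal A on 7 ballots, Proposal A above Proposal C on 8.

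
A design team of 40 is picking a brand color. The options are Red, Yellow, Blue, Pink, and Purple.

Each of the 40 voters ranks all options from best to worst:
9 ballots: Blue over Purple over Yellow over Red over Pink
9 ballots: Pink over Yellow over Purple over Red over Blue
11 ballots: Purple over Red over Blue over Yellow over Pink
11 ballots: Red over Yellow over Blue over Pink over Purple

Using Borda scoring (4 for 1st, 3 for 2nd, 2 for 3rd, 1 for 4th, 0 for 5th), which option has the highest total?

Red: 9×1 + 9×1 + 11×3 + 11×4 = 95
Yellow: 9×2 + 9×3 + 11×1 + 11×3 = 89
Blue: 9×4 + 9×0 + 11×2 + 11×2 = 80
Pink: 9×0 + 9×4 + 11×0 + 11×1 = 47
Purple: 9×3 + 9×2 + 11×4 + 11×0 = 89

Red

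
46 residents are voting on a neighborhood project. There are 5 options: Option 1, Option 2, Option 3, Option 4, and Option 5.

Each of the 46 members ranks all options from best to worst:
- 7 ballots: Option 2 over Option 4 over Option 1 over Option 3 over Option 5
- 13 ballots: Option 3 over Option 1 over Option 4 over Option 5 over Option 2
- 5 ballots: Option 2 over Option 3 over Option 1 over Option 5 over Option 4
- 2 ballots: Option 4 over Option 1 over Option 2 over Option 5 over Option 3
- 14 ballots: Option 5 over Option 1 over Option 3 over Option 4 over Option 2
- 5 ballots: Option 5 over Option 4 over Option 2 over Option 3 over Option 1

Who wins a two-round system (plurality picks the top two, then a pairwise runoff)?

Option 3

Round 1 first-place votes: Option 1 0, Option 2 12, Option 3 13, Option 4 2, Option 5 19. Option 5 and Option 3 advance.
Runoff: Option 5 is ranked above Option 3 on 21 ballots, Option 3 above Option 5 on 25.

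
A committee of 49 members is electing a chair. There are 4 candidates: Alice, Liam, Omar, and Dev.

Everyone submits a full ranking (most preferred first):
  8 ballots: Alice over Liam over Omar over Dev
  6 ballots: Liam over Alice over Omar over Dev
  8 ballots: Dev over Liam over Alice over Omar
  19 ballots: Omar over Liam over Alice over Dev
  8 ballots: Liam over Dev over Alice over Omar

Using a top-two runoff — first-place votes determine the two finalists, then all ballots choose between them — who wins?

Liam

Round 1 first-place votes: Alice 8, Liam 14, Omar 19, Dev 8. Omar and Liam advance.
Runoff: Omar is ranked above Liam on 19 ballots, Liam above Omar on 30.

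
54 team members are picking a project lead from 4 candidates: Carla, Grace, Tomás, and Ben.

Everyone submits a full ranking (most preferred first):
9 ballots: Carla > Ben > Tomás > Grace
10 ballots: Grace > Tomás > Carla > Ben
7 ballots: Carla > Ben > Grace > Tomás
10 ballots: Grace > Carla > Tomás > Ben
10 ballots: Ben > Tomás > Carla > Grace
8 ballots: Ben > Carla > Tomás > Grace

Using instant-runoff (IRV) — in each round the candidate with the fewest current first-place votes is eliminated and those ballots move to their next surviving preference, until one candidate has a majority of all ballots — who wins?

Ben

Round 1: Carla 16, Grace 20, Tomás 0, Ben 18. Tomás eliminated.
Round 2: Carla 16, Grace 20, Ben 18. Carla eliminated.
Round 3: Grace 20, Ben 34. Ben has a majority (≥28).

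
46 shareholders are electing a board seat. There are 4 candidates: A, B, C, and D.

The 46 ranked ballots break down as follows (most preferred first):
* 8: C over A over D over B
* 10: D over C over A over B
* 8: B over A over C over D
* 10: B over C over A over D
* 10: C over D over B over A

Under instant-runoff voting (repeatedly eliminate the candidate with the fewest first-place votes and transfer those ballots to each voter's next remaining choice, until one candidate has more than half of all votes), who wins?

C

Round 1: A 0, B 18, C 18, D 10. A eliminated.
Round 2: B 18, C 18, D 10. D eliminated.
Round 3: B 18, C 28. C has a majority (≥24).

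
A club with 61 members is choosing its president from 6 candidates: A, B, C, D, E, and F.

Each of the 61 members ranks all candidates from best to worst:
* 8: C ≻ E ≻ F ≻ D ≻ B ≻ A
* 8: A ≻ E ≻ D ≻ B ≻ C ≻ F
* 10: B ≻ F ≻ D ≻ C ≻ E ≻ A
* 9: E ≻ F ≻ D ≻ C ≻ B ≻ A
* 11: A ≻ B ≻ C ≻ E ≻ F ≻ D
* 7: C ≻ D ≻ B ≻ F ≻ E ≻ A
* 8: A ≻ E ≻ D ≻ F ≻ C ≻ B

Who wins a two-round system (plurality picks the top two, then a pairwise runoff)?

Round 1 first-place votes: A 27, B 10, C 15, D 0, E 9, F 0. A and C advance.
Runoff: A is ranked above C on 27 ballots, C above A on 34.

C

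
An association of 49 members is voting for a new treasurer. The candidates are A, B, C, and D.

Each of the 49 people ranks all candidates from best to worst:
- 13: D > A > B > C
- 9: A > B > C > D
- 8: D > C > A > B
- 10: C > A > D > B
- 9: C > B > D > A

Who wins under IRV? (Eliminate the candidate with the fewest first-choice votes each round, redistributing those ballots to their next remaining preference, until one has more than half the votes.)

C

Round 1: A 9, B 0, C 19, D 21. B eliminated.
Round 2: A 9, C 19, D 21. A eliminated.
Round 3: C 28, D 21. C has a majority (≥25).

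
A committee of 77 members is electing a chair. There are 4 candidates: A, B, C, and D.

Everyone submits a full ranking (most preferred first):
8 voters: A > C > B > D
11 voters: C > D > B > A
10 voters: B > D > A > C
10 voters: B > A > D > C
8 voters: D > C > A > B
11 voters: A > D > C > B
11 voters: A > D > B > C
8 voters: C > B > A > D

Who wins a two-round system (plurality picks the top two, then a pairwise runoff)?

B

Round 1 first-place votes: A 30, B 20, C 19, D 8. A and B advance.
Runoff: A is ranked above B on 38 ballots, B above A on 39.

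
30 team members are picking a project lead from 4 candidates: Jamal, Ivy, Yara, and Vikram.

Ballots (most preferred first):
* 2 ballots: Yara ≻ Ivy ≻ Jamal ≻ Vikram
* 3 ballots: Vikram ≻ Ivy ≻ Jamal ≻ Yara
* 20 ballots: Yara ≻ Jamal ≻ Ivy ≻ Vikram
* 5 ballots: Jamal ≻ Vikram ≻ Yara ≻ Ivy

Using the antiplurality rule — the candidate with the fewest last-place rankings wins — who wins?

Last-place votes: Jamal 0, Ivy 5, Yara 3, Vikram 22.

Jamal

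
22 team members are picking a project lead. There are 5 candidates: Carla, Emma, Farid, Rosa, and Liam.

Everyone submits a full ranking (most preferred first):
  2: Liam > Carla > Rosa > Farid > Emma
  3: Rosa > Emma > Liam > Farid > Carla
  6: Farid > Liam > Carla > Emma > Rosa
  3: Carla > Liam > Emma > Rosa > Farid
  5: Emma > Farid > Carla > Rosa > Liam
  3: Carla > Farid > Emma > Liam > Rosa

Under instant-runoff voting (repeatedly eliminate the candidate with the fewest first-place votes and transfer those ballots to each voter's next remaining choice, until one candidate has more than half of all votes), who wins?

Round 1: Carla 6, Emma 5, Farid 6, Rosa 3, Liam 2. Liam eliminated.
Round 2: Carla 8, Emma 5, Farid 6, Rosa 3. Rosa eliminated.
Round 3: Carla 8, Emma 8, Farid 6. Farid eliminated.
Round 4: Carla 14, Emma 8. Carla has a majority (≥12).

Carla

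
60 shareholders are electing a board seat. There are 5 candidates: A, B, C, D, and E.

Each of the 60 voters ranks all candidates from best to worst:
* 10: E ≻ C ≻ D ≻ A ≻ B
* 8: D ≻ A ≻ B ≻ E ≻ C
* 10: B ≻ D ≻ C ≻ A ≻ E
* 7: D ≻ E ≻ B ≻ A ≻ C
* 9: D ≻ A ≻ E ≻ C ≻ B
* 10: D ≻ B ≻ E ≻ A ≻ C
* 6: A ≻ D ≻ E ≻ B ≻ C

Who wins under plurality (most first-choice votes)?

D

First-place votes: A 6, B 10, C 0, D 34, E 10.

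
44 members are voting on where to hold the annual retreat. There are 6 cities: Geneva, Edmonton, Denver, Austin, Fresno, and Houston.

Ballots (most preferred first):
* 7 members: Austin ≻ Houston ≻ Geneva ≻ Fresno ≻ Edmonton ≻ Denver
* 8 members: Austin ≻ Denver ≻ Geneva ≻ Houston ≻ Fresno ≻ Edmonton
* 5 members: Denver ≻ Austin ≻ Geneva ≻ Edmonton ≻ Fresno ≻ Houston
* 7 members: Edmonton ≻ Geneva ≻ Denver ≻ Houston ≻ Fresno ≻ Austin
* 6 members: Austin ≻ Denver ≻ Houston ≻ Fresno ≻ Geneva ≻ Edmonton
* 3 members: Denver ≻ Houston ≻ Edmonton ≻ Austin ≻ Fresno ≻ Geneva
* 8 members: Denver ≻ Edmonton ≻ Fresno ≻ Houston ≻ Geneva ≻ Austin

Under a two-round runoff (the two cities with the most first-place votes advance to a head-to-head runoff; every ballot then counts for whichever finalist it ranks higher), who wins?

Denver

Round 1 first-place votes: Geneva 0, Edmonton 7, Denver 16, Austin 21, Fresno 0, Houston 0. Austin and Denver advance.
Runoff: Austin is ranked above Denver on 21 ballots, Denver above Austin on 23.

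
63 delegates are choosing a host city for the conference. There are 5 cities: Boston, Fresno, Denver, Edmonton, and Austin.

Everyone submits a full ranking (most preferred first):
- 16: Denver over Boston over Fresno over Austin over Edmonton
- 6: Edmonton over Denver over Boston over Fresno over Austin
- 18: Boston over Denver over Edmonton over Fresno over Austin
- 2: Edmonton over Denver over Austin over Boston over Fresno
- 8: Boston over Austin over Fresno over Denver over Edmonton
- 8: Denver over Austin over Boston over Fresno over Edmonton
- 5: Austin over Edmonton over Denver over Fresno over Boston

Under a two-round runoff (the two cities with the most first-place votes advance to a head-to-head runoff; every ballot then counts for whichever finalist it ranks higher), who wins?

Denver

Round 1 first-place votes: Boston 26, Fresno 0, Denver 24, Edmonton 8, Austin 5. Boston and Denver advance.
Runoff: Boston is ranked above Denver on 26 ballots, Denver above Boston on 37.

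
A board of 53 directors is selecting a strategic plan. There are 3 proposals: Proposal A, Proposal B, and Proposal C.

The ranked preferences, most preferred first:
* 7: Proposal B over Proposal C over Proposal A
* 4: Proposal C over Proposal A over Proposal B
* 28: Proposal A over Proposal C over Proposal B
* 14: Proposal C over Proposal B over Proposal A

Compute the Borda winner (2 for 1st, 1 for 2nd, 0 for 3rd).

Proposal A: 7×0 + 4×1 + 28×2 + 14×0 = 60
Proposal B: 7×2 + 4×0 + 28×0 + 14×1 = 28
Proposal C: 7×1 + 4×2 + 28×1 + 14×2 = 71

Proposal C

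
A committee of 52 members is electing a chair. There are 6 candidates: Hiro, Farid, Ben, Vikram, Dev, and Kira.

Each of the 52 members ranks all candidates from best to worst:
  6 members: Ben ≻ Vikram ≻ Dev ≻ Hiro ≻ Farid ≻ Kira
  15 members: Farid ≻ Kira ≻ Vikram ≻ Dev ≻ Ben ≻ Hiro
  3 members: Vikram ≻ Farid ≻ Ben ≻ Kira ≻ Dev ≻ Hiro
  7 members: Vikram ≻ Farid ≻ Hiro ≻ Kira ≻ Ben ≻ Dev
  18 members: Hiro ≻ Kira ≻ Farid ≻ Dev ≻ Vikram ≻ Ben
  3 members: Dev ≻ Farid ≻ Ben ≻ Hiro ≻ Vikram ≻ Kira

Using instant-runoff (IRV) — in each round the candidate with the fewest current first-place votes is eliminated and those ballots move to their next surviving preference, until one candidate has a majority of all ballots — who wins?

Round 1: Hiro 18, Farid 15, Ben 6, Vikram 10, Dev 3, Kira 0. Kira eliminated.
Round 2: Hiro 18, Farid 15, Ben 6, Vikram 10, Dev 3. Dev eliminated.
Round 3: Hiro 18, Farid 18, Ben 6, Vikram 10. Ben eliminated.
Round 4: Hiro 18, Farid 18, Vikram 16. Vikram eliminated.
Round 5: Hiro 24, Farid 28. Farid has a majority (≥27).

Farid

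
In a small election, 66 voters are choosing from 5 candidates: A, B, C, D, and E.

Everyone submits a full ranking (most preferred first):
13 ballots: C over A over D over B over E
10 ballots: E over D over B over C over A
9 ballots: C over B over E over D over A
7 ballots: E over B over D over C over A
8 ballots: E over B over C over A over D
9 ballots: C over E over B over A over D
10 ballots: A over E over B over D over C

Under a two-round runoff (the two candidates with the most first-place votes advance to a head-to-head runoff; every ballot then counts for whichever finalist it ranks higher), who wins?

Round 1 first-place votes: A 10, B 0, C 31, D 0, E 25. C and E advance.
Runoff: C is ranked above E on 31 ballots, E above C on 35.

E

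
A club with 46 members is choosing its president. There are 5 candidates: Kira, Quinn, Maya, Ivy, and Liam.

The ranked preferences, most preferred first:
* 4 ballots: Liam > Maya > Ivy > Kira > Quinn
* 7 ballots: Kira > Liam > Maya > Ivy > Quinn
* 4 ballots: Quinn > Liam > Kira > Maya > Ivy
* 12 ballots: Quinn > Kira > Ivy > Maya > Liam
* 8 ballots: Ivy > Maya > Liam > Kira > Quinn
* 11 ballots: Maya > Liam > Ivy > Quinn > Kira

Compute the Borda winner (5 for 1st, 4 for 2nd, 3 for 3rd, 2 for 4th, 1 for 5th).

Maya

Kira: 4×2 + 7×5 + 4×3 + 12×4 + 8×2 + 11×1 = 130
Quinn: 4×1 + 7×1 + 4×5 + 12×5 + 8×1 + 11×2 = 121
Maya: 4×4 + 7×3 + 4×2 + 12×2 + 8×4 + 11×5 = 156
Ivy: 4×3 + 7×2 + 4×1 + 12×3 + 8×5 + 11×3 = 139
Liam: 4×5 + 7×4 + 4×4 + 12×1 + 8×3 + 11×4 = 144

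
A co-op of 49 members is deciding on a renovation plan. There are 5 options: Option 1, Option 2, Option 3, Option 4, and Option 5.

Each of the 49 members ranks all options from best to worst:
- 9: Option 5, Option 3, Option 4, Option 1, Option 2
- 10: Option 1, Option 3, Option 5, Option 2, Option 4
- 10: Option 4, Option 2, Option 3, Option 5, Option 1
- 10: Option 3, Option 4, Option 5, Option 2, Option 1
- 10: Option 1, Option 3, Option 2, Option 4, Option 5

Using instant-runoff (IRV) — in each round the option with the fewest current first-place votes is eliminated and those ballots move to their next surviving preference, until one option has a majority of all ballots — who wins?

Round 1: Option 1 20, Option 2 0, Option 3 10, Option 4 10, Option 5 9. Option 2 eliminated.
Round 2: Option 1 20, Option 3 10, Option 4 10, Option 5 9. Option 5 eliminated.
Round 3: Option 1 20, Option 3 19, Option 4 10. Option 4 eliminated.
Round 4: Option 1 20, Option 3 29. Option 3 has a majority (≥25).

Option 3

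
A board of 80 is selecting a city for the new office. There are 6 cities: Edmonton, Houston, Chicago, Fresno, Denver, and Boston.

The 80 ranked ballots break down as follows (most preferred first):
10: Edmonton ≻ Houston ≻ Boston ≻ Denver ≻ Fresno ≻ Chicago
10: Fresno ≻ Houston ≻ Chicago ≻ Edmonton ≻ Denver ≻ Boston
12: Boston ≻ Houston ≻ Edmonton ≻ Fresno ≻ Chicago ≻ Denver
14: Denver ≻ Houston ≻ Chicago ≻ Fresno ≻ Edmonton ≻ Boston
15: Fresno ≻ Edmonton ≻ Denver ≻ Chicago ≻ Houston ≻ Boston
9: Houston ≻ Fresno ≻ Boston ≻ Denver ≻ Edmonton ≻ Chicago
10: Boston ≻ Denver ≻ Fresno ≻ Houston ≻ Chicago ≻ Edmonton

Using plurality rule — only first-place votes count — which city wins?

Fresno

First-place votes: Edmonton 10, Houston 9, Chicago 0, Fresno 25, Denver 14, Boston 22.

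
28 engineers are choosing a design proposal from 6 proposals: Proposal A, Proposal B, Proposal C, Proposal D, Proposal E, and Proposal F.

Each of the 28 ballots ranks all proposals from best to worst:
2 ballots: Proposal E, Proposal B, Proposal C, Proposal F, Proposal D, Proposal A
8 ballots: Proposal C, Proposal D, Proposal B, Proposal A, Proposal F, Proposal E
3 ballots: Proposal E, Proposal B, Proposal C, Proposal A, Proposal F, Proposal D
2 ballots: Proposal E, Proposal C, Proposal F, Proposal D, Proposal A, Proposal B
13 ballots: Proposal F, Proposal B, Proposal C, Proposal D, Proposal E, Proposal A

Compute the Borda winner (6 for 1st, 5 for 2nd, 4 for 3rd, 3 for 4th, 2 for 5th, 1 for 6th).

Proposal C

Proposal A: 2×1 + 8×3 + 3×3 + 2×2 + 13×1 = 52
Proposal B: 2×5 + 8×4 + 3×5 + 2×1 + 13×5 = 124
Proposal C: 2×4 + 8×6 + 3×4 + 2×5 + 13×4 = 130
Proposal D: 2×2 + 8×5 + 3×1 + 2×3 + 13×3 = 92
Proposal E: 2×6 + 8×1 + 3×6 + 2×6 + 13×2 = 76
Proposal F: 2×3 + 8×2 + 3×2 + 2×4 + 13×6 = 114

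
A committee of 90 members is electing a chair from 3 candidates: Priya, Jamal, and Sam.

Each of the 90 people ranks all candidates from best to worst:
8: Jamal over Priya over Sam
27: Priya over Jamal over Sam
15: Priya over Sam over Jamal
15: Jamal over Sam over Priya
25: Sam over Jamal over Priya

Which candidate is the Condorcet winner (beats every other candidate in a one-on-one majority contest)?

Jamal

Jamal vs Priya: 48–42
Jamal vs Sam: 50–40
Jamal beats every other candidate.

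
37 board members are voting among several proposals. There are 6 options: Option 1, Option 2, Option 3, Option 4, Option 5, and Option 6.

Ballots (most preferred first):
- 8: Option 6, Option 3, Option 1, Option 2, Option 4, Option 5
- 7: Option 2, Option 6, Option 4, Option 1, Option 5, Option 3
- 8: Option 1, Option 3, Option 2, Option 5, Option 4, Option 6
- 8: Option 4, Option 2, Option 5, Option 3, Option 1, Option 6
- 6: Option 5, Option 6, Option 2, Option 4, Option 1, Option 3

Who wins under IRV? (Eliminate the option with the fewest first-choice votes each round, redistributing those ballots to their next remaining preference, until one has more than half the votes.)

Round 1: Option 1 8, Option 2 7, Option 3 0, Option 4 8, Option 5 6, Option 6 8. Option 3 eliminated.
Round 2: Option 1 8, Option 2 7, Option 4 8, Option 5 6, Option 6 8. Option 5 eliminated.
Round 3: Option 1 8, Option 2 7, Option 4 8, Option 6 14. Option 2 eliminated.
Round 4: Option 1 8, Option 4 8, Option 6 21. Option 6 has a majority (≥19).

Option 6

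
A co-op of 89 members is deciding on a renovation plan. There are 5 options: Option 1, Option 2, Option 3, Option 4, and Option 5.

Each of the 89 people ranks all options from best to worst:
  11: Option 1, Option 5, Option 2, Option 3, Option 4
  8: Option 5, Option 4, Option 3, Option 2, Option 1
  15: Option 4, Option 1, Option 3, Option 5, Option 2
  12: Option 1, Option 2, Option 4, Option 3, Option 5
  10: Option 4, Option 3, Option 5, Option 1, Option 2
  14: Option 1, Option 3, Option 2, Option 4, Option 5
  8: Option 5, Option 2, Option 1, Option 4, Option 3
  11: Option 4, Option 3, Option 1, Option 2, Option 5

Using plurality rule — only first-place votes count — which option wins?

First-place votes: Option 1 37, Option 2 0, Option 3 0, Option 4 36, Option 5 16.

Option 1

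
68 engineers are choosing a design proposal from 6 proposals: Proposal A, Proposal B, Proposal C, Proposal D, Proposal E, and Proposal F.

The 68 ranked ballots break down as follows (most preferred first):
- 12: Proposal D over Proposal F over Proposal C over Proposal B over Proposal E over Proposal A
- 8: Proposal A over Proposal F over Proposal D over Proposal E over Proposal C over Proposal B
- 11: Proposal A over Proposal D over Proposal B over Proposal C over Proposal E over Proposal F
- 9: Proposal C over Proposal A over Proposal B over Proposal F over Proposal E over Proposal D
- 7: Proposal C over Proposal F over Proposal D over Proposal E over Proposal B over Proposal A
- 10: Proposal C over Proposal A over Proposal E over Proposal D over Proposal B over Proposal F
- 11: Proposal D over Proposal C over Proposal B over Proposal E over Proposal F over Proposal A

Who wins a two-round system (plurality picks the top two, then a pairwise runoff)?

Round 1 first-place votes: Proposal A 19, Proposal B 0, Proposal C 26, Proposal D 23, Proposal E 0, Proposal F 0. Proposal C and Proposal D advance.
Runoff: Proposal C is ranked above Proposal D on 26 ballots, Proposal D above Proposal C on 42.

Proposal D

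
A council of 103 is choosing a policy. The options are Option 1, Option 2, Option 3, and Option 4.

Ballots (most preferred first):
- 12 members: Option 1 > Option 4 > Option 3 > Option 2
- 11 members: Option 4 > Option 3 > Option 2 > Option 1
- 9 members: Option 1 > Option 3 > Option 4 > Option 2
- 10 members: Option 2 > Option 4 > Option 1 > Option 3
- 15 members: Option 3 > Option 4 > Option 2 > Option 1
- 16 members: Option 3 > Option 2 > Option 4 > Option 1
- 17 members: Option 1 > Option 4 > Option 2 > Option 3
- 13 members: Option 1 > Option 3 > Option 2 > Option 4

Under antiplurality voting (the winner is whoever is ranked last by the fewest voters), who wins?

Last-place votes: Option 1 42, Option 2 21, Option 3 27, Option 4 13.

Option 4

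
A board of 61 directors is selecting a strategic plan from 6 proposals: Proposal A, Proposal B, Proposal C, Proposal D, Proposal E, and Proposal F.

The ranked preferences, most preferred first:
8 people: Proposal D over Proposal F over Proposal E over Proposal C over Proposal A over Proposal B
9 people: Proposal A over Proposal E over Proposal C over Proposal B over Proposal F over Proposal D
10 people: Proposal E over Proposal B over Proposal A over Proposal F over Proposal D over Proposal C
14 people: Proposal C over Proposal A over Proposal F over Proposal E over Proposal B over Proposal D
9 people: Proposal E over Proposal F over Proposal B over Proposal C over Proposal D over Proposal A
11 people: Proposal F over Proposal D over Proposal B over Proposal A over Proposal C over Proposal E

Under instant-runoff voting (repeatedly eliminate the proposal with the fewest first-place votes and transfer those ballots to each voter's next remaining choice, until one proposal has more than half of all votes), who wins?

Proposal F

Round 1: Proposal A 9, Proposal B 0, Proposal C 14, Proposal D 8, Proposal E 19, Proposal F 11. Proposal B eliminated.
Round 2: Proposal A 9, Proposal C 14, Proposal D 8, Proposal E 19, Proposal F 11. Proposal D eliminated.
Round 3: Proposal A 9, Proposal C 14, Proposal E 19, Proposal F 19. Proposal A eliminated.
Round 4: Proposal C 14, Proposal E 28, Proposal F 19. Proposal C eliminated.
Round 5: Proposal E 28, Proposal F 33. Proposal F has a majority (≥31).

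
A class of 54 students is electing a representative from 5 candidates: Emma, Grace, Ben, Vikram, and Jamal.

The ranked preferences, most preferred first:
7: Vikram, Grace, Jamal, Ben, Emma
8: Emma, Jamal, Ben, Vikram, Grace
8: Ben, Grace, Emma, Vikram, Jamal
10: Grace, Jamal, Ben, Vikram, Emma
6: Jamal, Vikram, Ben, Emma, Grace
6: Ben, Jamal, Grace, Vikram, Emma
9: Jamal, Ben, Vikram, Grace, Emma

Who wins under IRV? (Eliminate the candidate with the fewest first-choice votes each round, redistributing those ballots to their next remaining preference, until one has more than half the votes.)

Jamal

Round 1: Emma 8, Grace 10, Ben 14, Vikram 7, Jamal 15. Vikram eliminated.
Round 2: Emma 8, Grace 17, Ben 14, Jamal 15. Emma eliminated.
Round 3: Grace 17, Ben 14, Jamal 23. Ben eliminated.
Round 4: Grace 25, Jamal 29. Jamal has a majority (≥28).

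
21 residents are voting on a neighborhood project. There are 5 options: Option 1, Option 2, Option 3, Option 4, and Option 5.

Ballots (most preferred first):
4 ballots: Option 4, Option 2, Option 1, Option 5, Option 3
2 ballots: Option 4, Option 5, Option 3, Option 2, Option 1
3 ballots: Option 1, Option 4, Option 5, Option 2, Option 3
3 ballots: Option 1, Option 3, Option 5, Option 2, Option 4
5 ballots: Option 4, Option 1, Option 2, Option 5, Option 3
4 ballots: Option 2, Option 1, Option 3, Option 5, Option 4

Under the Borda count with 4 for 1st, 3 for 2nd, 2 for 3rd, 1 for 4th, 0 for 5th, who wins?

Option 1

Option 1: 4×2 + 2×0 + 3×4 + 3×4 + 5×3 + 4×3 = 59
Option 2: 4×3 + 2×1 + 3×1 + 3×1 + 5×2 + 4×4 = 46
Option 3: 4×0 + 2×2 + 3×0 + 3×3 + 5×0 + 4×2 = 21
Option 4: 4×4 + 2×4 + 3×3 + 3×0 + 5×4 + 4×0 = 53
Option 5: 4×1 + 2×3 + 3×2 + 3×2 + 5×1 + 4×1 = 31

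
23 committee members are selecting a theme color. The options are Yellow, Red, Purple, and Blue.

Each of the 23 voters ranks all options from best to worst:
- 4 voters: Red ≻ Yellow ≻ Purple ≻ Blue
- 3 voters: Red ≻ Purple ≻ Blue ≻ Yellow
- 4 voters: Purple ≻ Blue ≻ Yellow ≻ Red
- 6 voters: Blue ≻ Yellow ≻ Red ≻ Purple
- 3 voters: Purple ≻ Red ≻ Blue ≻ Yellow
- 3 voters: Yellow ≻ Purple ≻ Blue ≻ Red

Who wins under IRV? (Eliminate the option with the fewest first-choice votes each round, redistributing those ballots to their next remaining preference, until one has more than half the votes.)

Red

Round 1: Yellow 3, Red 7, Purple 7, Blue 6. Yellow eliminated.
Round 2: Red 7, Purple 10, Blue 6. Blue eliminated.
Round 3: Red 13, Purple 10. Red has a majority (≥12).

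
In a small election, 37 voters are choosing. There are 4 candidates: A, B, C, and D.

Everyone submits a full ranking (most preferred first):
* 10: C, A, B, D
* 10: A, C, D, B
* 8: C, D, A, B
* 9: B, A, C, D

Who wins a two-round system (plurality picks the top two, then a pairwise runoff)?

Round 1 first-place votes: A 10, B 9, C 18, D 0. C and A advance.
Runoff: C is ranked above A on 18 ballots, A above C on 19.

A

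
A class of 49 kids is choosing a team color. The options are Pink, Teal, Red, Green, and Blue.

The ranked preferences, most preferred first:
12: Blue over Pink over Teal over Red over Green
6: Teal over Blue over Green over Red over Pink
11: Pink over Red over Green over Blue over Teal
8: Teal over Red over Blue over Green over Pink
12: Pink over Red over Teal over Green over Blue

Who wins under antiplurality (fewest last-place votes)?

Last-place votes: Pink 14, Teal 11, Red 0, Green 12, Blue 12.

Red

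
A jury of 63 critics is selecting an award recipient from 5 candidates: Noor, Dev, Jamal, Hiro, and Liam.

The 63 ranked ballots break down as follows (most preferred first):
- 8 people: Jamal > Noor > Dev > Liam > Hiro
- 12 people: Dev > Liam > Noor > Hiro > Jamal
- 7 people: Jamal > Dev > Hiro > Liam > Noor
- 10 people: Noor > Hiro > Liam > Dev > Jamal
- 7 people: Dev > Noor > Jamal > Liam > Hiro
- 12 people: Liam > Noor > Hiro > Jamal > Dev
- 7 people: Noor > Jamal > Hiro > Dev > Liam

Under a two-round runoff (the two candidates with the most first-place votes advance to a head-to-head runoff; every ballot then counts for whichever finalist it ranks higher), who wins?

Noor

Round 1 first-place votes: Noor 17, Dev 19, Jamal 15, Hiro 0, Liam 12. Dev and Noor advance.
Runoff: Dev is ranked above Noor on 26 ballots, Noor above Dev on 37.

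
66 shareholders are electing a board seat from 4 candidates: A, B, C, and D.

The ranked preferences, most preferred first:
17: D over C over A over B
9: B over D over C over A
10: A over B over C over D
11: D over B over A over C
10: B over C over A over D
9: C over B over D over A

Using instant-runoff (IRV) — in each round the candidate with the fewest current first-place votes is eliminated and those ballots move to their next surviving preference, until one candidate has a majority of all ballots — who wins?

B

Round 1: A 10, B 19, C 9, D 28. C eliminated.
Round 2: A 10, B 28, D 28. A eliminated.
Round 3: B 38, D 28. B has a majority (≥34).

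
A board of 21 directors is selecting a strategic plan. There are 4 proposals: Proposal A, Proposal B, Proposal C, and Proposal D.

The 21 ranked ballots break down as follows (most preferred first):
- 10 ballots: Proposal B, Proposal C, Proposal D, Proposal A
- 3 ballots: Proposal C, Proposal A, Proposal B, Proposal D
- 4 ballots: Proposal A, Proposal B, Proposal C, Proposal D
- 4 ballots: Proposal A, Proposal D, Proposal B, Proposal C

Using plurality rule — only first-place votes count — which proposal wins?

Proposal B

First-place votes: Proposal A 8, Proposal B 10, Proposal C 3, Proposal D 0.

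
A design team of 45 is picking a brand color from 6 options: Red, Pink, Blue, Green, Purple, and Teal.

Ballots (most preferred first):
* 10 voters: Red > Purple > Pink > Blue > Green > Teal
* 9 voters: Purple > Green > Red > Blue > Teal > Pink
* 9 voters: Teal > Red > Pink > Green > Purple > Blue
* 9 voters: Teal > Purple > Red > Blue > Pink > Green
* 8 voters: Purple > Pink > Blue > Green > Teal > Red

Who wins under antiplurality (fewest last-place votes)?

Purple

Last-place votes: Red 8, Pink 9, Blue 9, Green 9, Purple 0, Teal 10.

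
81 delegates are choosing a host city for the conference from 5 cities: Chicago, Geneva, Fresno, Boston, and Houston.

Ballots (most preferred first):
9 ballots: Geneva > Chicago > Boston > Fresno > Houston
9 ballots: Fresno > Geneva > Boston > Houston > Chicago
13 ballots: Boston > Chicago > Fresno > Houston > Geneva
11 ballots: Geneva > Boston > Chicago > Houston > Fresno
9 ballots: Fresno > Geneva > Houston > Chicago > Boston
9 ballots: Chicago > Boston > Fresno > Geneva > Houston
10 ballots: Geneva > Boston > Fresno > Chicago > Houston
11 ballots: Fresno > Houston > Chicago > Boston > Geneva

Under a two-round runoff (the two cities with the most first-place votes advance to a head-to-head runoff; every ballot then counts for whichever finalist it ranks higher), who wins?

Fresno

Round 1 first-place votes: Chicago 9, Geneva 30, Fresno 29, Boston 13, Houston 0. Geneva and Fresno advance.
Runoff: Geneva is ranked above Fresno on 30 ballots, Fresno above Geneva on 51.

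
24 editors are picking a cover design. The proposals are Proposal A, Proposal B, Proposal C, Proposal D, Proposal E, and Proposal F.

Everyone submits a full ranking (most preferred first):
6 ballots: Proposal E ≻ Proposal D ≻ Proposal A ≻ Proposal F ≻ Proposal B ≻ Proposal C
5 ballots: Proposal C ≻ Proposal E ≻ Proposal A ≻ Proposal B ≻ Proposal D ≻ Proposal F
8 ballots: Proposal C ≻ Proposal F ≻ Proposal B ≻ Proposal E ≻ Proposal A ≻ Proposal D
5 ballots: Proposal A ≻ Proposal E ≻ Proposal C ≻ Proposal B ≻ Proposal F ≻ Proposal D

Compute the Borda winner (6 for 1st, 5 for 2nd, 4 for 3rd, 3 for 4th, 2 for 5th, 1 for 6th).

Proposal A: 6×4 + 5×4 + 8×2 + 5×6 = 90
Proposal B: 6×2 + 5×3 + 8×4 + 5×3 = 74
Proposal C: 6×1 + 5×6 + 8×6 + 5×4 = 104
Proposal D: 6×5 + 5×2 + 8×1 + 5×1 = 53
Proposal E: 6×6 + 5×5 + 8×3 + 5×5 = 110
Proposal F: 6×3 + 5×1 + 8×5 + 5×2 = 73

Proposal E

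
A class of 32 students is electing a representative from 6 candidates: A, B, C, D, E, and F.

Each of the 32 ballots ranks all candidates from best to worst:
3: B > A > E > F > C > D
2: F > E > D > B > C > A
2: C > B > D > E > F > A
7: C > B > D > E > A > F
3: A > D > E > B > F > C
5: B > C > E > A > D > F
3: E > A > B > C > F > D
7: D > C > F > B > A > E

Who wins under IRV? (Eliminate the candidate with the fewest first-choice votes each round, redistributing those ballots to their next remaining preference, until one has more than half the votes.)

Round 1: A 3, B 8, C 9, D 7, E 3, F 2. F eliminated.
Round 2: A 3, B 8, C 9, D 7, E 5. A eliminated.
Round 3: B 8, C 9, D 10, E 5. E eliminated.
Round 4: B 11, C 9, D 12. C eliminated.
Round 5: B 20, D 12. B has a majority (≥17).

B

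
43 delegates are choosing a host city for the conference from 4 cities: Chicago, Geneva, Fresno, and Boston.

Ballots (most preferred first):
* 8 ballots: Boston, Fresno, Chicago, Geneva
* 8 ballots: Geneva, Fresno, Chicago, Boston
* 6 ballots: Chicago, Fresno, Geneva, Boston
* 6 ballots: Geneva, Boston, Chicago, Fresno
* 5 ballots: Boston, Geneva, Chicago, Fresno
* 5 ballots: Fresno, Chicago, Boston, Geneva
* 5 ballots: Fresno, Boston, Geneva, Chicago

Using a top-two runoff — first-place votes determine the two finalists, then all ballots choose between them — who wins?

Round 1 first-place votes: Chicago 6, Geneva 14, Fresno 10, Boston 13. Geneva and Boston advance.
Runoff: Geneva is ranked above Boston on 20 ballots, Boston above Geneva on 23.

Boston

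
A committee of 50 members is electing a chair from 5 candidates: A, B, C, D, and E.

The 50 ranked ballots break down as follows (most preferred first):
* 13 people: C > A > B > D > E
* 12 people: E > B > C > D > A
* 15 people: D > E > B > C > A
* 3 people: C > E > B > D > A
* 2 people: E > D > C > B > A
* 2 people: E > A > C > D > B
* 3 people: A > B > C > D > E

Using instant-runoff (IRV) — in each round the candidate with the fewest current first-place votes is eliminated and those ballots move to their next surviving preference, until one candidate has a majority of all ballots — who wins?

Round 1: A 3, B 0, C 16, D 15, E 16. B eliminated.
Round 2: A 3, C 16, D 15, E 16. A eliminated.
Round 3: C 19, D 15, E 16. D eliminated.
Round 4: C 19, E 31. E has a majority (≥26).

E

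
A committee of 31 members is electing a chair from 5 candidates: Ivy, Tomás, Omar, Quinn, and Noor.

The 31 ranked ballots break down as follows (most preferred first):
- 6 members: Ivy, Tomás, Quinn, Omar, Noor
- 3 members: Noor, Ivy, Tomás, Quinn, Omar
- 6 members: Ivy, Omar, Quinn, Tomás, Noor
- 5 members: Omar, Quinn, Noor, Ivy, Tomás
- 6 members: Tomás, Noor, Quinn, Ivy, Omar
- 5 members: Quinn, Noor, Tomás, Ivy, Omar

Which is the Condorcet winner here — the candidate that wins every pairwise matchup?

Quinn vs Ivy: 16–15
Quinn vs Tomás: 16–15
Quinn vs Omar: 20–11
Quinn vs Noor: 22–9
Quinn beats every other candidate.

Quinn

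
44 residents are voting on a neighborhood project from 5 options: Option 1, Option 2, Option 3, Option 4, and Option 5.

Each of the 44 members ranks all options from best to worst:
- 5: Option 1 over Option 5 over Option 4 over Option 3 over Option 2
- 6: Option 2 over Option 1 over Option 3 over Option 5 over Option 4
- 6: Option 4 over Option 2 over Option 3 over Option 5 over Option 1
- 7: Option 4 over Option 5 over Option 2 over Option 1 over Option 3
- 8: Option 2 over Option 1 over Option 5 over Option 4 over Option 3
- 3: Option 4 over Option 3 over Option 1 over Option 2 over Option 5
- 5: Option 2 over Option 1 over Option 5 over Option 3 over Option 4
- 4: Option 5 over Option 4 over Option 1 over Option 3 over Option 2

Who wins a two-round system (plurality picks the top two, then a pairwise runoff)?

Round 1 first-place votes: Option 1 5, Option 2 19, Option 3 0, Option 4 16, Option 5 4. Option 2 and Option 4 advance.
Runoff: Option 2 is ranked above Option 4 on 19 ballots, Option 4 above Option 2 on 25.

Option 4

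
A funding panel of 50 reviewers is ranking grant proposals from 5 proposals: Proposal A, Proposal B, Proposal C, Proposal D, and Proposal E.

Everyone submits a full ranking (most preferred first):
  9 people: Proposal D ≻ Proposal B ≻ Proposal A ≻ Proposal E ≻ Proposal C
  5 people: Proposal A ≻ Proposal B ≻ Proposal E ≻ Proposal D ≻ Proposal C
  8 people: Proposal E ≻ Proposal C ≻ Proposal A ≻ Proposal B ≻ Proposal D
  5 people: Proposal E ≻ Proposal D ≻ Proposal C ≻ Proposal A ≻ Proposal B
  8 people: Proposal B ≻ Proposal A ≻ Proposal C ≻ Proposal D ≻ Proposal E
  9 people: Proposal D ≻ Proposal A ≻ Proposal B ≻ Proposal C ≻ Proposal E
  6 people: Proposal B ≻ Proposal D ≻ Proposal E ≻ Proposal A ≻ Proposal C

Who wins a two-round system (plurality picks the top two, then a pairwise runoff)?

Proposal B

Round 1 first-place votes: Proposal A 5, Proposal B 14, Proposal C 0, Proposal D 18, Proposal E 13. Proposal D and Proposal B advance.
Runoff: Proposal D is ranked above Proposal B on 23 ballots, Proposal B above Proposal D on 27.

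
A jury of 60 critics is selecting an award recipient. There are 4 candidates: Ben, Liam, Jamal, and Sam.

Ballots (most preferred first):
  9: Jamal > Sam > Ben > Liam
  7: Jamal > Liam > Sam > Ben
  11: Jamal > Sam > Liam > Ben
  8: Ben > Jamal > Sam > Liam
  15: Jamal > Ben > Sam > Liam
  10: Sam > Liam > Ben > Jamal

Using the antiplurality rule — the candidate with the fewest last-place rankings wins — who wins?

Sam

Last-place votes: Ben 18, Liam 32, Jamal 10, Sam 0.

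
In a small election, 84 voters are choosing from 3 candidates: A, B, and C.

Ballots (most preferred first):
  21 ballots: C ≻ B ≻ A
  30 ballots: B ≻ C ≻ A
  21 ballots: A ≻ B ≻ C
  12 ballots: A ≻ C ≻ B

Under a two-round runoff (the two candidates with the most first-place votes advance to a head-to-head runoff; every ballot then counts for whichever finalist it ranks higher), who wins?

B

Round 1 first-place votes: A 33, B 30, C 21. A and B advance.
Runoff: A is ranked above B on 33 ballots, B above A on 51.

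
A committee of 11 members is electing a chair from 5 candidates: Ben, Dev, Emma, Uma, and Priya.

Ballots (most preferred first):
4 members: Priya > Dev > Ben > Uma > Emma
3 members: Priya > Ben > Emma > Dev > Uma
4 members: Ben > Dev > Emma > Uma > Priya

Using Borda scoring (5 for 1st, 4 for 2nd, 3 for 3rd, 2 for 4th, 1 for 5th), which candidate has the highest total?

Ben: 4×3 + 3×4 + 4×5 = 44
Dev: 4×4 + 3×2 + 4×4 = 38
Emma: 4×1 + 3×3 + 4×3 = 25
Uma: 4×2 + 3×1 + 4×2 = 19
Priya: 4×5 + 3×5 + 4×1 = 39

Ben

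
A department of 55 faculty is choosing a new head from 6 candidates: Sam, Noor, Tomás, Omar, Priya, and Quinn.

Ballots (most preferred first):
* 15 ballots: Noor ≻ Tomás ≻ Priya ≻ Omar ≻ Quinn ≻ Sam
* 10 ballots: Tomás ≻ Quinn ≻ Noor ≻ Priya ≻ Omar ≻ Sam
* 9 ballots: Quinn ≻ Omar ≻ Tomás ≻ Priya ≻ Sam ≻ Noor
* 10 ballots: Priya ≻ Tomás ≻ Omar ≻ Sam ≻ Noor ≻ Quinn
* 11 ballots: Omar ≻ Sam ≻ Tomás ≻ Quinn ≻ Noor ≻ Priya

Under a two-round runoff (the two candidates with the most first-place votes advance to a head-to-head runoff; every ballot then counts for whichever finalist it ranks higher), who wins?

Round 1 first-place votes: Sam 0, Noor 15, Tomás 10, Omar 11, Priya 10, Quinn 9. Noor and Omar advance.
Runoff: Noor is ranked above Omar on 25 ballots, Omar above Noor on 30.

Omar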